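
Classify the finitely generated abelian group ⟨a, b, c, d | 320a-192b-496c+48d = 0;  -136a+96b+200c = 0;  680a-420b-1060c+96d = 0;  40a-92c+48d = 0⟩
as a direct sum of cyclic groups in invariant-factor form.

rank_ℚ(R)=4; free=4−4=0
SNF(R) diag = [4, 12, 24, 48] → torsion [4, 12, 24, 48]

Answer: M ≅ ℤ/4 ⊕ ℤ/12 ⊕ ℤ/24 ⊕ ℤ/48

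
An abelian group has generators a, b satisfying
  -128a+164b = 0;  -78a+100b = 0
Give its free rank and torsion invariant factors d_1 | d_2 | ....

rank_ℚ(R)=2; free=2−2=0
SNF(R) diag = [2, 4] → torsion [2, 4]

Answer: M ≅ ℤ/2 ⊕ ℤ/4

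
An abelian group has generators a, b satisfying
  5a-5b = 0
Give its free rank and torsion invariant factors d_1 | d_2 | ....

Answer: M ≅ ℤ^1 ⊕ ℤ/5

Derivation:
rank_ℚ(R)=1; free=2−1=1
SNF(R) diag = [5] → torsion [5]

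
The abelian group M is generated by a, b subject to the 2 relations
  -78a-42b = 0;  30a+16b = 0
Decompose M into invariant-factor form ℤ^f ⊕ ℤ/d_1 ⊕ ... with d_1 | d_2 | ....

Answer: M ≅ ℤ/2 ⊕ ℤ/6

Derivation:
rank_ℚ(R)=2; free=2−2=0
SNF(R) diag = [2, 6] → torsion [2, 6]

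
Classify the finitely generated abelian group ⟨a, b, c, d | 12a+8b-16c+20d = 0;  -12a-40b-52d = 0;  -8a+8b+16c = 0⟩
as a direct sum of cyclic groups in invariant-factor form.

rank_ℚ(R)=3; free=4−3=1
SNF(R) diag = [4, 8, 16] → torsion [4, 8, 16]

Answer: M ≅ ℤ^1 ⊕ ℤ/4 ⊕ ℤ/8 ⊕ ℤ/16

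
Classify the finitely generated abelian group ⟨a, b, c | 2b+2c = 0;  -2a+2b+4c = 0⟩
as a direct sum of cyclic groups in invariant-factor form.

rank_ℚ(R)=2; free=3−2=1
SNF(R) diag = [2, 2] → torsion [2, 2]

Answer: M ≅ ℤ^1 ⊕ ℤ/2 ⊕ ℤ/2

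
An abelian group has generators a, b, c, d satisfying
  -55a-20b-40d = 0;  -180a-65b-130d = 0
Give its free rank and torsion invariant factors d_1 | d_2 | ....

Answer: M ≅ ℤ^2 ⊕ ℤ/5 ⊕ ℤ/5

Derivation:
rank_ℚ(R)=2; free=4−2=2
SNF(R) diag = [5, 5] → torsion [5, 5]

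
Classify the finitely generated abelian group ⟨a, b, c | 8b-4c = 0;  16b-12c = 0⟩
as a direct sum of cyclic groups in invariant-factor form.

rank_ℚ(R)=2; free=3−2=1
SNF(R) diag = [4, 8] → torsion [4, 8]

Answer: M ≅ ℤ^1 ⊕ ℤ/4 ⊕ ℤ/8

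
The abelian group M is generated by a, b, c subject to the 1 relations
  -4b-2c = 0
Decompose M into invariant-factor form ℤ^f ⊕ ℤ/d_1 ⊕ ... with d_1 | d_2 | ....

Answer: M ≅ ℤ^2 ⊕ ℤ/2

Derivation:
rank_ℚ(R)=1; free=3−1=2
SNF(R) diag = [2] → torsion [2]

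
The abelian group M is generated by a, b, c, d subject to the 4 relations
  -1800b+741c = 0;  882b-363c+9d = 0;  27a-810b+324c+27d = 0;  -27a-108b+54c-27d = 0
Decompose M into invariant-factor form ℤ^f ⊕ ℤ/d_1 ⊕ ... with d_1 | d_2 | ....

rank_ℚ(R)=4; free=4−4=0
SNF(R) diag = [3, 9, 27, 54] → torsion [3, 9, 27, 54]

Answer: M ≅ ℤ/3 ⊕ ℤ/9 ⊕ ℤ/27 ⊕ ℤ/54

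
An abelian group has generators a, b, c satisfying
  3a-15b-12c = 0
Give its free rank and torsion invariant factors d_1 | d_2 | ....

Answer: M ≅ ℤ^2 ⊕ ℤ/3

Derivation:
rank_ℚ(R)=1; free=3−1=2
SNF(R) diag = [3] → torsion [3]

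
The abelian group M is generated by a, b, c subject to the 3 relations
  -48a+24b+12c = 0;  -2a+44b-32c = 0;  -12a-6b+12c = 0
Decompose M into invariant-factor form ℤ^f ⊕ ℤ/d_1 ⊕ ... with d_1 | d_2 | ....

Answer: M ≅ ℤ/2 ⊕ ℤ/6 ⊕ ℤ/12

Derivation:
rank_ℚ(R)=3; free=3−3=0
SNF(R) diag = [2, 6, 12] → torsion [2, 6, 12]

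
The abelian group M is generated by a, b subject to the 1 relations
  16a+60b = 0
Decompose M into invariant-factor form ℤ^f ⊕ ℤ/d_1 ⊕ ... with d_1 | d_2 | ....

Answer: M ≅ ℤ^1 ⊕ ℤ/4

Derivation:
rank_ℚ(R)=1; free=2−1=1
SNF(R) diag = [4] → torsion [4]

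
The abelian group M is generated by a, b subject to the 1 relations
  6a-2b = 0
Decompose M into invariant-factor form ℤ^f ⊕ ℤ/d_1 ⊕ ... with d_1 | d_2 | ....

Answer: M ≅ ℤ^1 ⊕ ℤ/2

Derivation:
rank_ℚ(R)=1; free=2−1=1
SNF(R) diag = [2] → torsion [2]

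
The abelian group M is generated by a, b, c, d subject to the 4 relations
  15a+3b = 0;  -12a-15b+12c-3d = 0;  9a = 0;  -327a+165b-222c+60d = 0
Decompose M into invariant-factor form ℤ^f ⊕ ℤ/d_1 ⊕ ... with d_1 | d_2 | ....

rank_ℚ(R)=4; free=4−4=0
SNF(R) diag = [3, 3, 9, 18] → torsion [3, 3, 9, 18]

Answer: M ≅ ℤ/3 ⊕ ℤ/3 ⊕ ℤ/9 ⊕ ℤ/18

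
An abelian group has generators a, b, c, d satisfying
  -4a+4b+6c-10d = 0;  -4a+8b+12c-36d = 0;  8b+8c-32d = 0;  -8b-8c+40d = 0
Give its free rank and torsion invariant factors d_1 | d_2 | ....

rank_ℚ(R)=4; free=4−4=0
SNF(R) diag = [2, 4, 8, 8] → torsion [2, 4, 8, 8]

Answer: M ≅ ℤ/2 ⊕ ℤ/4 ⊕ ℤ/8 ⊕ ℤ/8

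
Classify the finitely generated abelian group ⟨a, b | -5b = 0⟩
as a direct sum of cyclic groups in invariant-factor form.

Answer: M ≅ ℤ^1 ⊕ ℤ/5

Derivation:
rank_ℚ(R)=1; free=2−1=1
SNF(R) diag = [5] → torsion [5]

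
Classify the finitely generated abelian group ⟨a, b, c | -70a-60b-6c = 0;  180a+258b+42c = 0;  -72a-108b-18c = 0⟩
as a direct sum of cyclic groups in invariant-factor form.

Answer: M ≅ ℤ/2 ⊕ ℤ/6 ⊕ ℤ/18

Derivation:
rank_ℚ(R)=3; free=3−3=0
SNF(R) diag = [2, 6, 18] → torsion [2, 6, 18]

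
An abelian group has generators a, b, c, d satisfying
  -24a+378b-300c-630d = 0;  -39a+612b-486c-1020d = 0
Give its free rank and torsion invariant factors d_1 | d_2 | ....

rank_ℚ(R)=2; free=4−2=2
SNF(R) diag = [3, 6] → torsion [3, 6]

Answer: M ≅ ℤ^2 ⊕ ℤ/3 ⊕ ℤ/6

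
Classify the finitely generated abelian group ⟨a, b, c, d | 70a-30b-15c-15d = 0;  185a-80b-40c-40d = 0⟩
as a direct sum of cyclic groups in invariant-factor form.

rank_ℚ(R)=2; free=4−2=2
SNF(R) diag = [5, 5] → torsion [5, 5]

Answer: M ≅ ℤ^2 ⊕ ℤ/5 ⊕ ℤ/5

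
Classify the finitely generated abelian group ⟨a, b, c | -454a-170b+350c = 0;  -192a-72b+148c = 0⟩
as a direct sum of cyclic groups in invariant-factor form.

rank_ℚ(R)=2; free=3−2=1
SNF(R) diag = [2, 4] → torsion [2, 4]

Answer: M ≅ ℤ^1 ⊕ ℤ/2 ⊕ ℤ/4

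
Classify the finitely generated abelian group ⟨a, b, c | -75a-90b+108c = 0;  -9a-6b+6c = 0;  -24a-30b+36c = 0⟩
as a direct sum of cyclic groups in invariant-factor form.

Answer: M ≅ ℤ/3 ⊕ ℤ/6 ⊕ ℤ/6

Derivation:
rank_ℚ(R)=3; free=3−3=0
SNF(R) diag = [3, 6, 6] → torsion [3, 6, 6]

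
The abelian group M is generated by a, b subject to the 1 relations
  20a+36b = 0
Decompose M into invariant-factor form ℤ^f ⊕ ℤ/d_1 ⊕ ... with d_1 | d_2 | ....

rank_ℚ(R)=1; free=2−1=1
SNF(R) diag = [4] → torsion [4]

Answer: M ≅ ℤ^1 ⊕ ℤ/4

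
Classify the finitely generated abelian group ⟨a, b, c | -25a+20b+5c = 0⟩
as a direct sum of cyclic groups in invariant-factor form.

rank_ℚ(R)=1; free=3−1=2
SNF(R) diag = [5] → torsion [5]

Answer: M ≅ ℤ^2 ⊕ ℤ/5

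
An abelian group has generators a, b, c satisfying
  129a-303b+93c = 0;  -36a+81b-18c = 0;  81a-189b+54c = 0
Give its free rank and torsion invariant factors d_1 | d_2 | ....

rank_ℚ(R)=3; free=3−3=0
SNF(R) diag = [3, 9, 27] → torsion [3, 9, 27]

Answer: M ≅ ℤ/3 ⊕ ℤ/9 ⊕ ℤ/27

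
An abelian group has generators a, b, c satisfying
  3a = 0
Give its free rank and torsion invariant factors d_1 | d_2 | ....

rank_ℚ(R)=1; free=3−1=2
SNF(R) diag = [3] → torsion [3]

Answer: M ≅ ℤ^2 ⊕ ℤ/3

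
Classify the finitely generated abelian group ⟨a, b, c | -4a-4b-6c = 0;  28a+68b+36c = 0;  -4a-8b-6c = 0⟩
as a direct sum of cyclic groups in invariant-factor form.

Answer: M ≅ ℤ/2 ⊕ ℤ/4 ⊕ ℤ/12

Derivation:
rank_ℚ(R)=3; free=3−3=0
SNF(R) diag = [2, 4, 12] → torsion [2, 4, 12]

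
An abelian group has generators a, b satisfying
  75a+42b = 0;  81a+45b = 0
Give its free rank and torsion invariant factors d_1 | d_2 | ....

Answer: M ≅ ℤ/3 ⊕ ℤ/9

Derivation:
rank_ℚ(R)=2; free=2−2=0
SNF(R) diag = [3, 9] → torsion [3, 9]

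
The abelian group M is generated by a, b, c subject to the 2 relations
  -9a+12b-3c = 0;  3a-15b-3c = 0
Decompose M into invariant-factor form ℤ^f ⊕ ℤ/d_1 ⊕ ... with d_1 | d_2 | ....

rank_ℚ(R)=2; free=3−2=1
SNF(R) diag = [3, 3] → torsion [3, 3]

Answer: M ≅ ℤ^1 ⊕ ℤ/3 ⊕ ℤ/3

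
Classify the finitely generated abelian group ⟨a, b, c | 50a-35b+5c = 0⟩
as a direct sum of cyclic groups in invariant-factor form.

rank_ℚ(R)=1; free=3−1=2
SNF(R) diag = [5] → torsion [5]

Answer: M ≅ ℤ^2 ⊕ ℤ/5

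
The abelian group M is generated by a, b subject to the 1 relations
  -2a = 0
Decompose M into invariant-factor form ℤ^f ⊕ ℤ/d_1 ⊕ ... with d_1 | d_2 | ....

Answer: M ≅ ℤ^1 ⊕ ℤ/2

Derivation:
rank_ℚ(R)=1; free=2−1=1
SNF(R) diag = [2] → torsion [2]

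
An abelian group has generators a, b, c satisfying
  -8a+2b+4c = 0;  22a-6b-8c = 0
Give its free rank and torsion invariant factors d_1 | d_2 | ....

Answer: M ≅ ℤ^1 ⊕ ℤ/2 ⊕ ℤ/2

Derivation:
rank_ℚ(R)=2; free=3−2=1
SNF(R) diag = [2, 2] → torsion [2, 2]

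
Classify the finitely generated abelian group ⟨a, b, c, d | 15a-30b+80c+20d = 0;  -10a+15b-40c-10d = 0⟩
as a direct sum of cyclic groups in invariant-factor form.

Answer: M ≅ ℤ^2 ⊕ ℤ/5 ⊕ ℤ/5

Derivation:
rank_ℚ(R)=2; free=4−2=2
SNF(R) diag = [5, 5] → torsion [5, 5]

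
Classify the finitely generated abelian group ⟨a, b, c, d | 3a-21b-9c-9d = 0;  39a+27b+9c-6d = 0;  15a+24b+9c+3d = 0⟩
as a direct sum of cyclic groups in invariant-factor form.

Answer: M ≅ ℤ^1 ⊕ ℤ/3 ⊕ ℤ/3 ⊕ ℤ/9

Derivation:
rank_ℚ(R)=3; free=4−3=1
SNF(R) diag = [3, 3, 9] → torsion [3, 3, 9]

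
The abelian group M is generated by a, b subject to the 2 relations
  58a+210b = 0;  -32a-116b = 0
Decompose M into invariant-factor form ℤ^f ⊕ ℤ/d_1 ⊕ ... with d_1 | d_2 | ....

Answer: M ≅ ℤ/2 ⊕ ℤ/4

Derivation:
rank_ℚ(R)=2; free=2−2=0
SNF(R) diag = [2, 4] → torsion [2, 4]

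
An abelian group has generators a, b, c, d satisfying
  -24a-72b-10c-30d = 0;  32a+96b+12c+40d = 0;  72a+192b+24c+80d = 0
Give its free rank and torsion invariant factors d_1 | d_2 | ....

rank_ℚ(R)=3; free=4−3=1
SNF(R) diag = [2, 4, 8] → torsion [2, 4, 8]

Answer: M ≅ ℤ^1 ⊕ ℤ/2 ⊕ ℤ/4 ⊕ ℤ/8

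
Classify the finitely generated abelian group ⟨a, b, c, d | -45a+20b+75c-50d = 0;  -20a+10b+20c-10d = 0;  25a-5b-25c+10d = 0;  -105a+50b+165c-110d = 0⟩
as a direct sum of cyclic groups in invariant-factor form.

rank_ℚ(R)=4; free=4−4=0
SNF(R) diag = [5, 5, 10, 30] → torsion [5, 5, 10, 30]

Answer: M ≅ ℤ/5 ⊕ ℤ/5 ⊕ ℤ/10 ⊕ ℤ/30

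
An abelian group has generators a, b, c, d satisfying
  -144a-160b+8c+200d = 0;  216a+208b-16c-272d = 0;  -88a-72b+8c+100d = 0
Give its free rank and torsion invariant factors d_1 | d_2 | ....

rank_ℚ(R)=3; free=4−3=1
SNF(R) diag = [4, 8, 8] → torsion [4, 8, 8]

Answer: M ≅ ℤ^1 ⊕ ℤ/4 ⊕ ℤ/8 ⊕ ℤ/8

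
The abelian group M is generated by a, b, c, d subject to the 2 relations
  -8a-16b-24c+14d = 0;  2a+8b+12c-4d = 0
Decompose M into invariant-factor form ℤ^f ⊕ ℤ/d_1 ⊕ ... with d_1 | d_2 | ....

Answer: M ≅ ℤ^2 ⊕ ℤ/2 ⊕ ℤ/2

Derivation:
rank_ℚ(R)=2; free=4−2=2
SNF(R) diag = [2, 2] → torsion [2, 2]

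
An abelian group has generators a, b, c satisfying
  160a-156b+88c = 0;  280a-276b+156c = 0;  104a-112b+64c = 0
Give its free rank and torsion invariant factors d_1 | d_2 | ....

rank_ℚ(R)=3; free=3−3=0
SNF(R) diag = [4, 4, 8] → torsion [4, 4, 8]

Answer: M ≅ ℤ/4 ⊕ ℤ/4 ⊕ ℤ/8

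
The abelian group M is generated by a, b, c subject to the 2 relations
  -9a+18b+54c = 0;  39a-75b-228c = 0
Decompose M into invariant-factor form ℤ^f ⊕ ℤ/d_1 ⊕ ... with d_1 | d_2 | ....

Answer: M ≅ ℤ^1 ⊕ ℤ/3 ⊕ ℤ/9

Derivation:
rank_ℚ(R)=2; free=3−2=1
SNF(R) diag = [3, 9] → torsion [3, 9]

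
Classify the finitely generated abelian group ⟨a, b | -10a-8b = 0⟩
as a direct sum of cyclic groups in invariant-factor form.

Answer: M ≅ ℤ^1 ⊕ ℤ/2

Derivation:
rank_ℚ(R)=1; free=2−1=1
SNF(R) diag = [2] → torsion [2]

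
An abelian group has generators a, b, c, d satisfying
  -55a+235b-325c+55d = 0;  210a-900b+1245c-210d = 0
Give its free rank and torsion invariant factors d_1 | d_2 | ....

Answer: M ≅ ℤ^2 ⊕ ℤ/5 ⊕ ℤ/15

Derivation:
rank_ℚ(R)=2; free=4−2=2
SNF(R) diag = [5, 15] → torsion [5, 15]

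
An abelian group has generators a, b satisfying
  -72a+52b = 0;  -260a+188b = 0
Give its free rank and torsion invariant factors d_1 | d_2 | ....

Answer: M ≅ ℤ/4 ⊕ ℤ/4

Derivation:
rank_ℚ(R)=2; free=2−2=0
SNF(R) diag = [4, 4] → torsion [4, 4]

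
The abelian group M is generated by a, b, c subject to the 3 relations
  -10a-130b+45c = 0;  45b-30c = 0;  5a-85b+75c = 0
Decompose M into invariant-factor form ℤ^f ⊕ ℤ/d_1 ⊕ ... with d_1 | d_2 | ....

rank_ℚ(R)=3; free=3−3=0
SNF(R) diag = [5, 15, 15] → torsion [5, 15, 15]

Answer: M ≅ ℤ/5 ⊕ ℤ/15 ⊕ ℤ/15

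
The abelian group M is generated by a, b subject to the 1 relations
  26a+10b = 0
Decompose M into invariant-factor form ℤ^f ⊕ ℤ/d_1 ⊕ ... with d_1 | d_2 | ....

rank_ℚ(R)=1; free=2−1=1
SNF(R) diag = [2] → torsion [2]

Answer: M ≅ ℤ^1 ⊕ ℤ/2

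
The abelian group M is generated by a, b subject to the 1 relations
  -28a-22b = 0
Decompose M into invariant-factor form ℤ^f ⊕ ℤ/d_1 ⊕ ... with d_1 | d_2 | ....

Answer: M ≅ ℤ^1 ⊕ ℤ/2

Derivation:
rank_ℚ(R)=1; free=2−1=1
SNF(R) diag = [2] → torsion [2]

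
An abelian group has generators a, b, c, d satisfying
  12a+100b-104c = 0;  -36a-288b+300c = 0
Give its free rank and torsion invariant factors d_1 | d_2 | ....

Answer: M ≅ ℤ^2 ⊕ ℤ/4 ⊕ ℤ/12

Derivation:
rank_ℚ(R)=2; free=4−2=2
SNF(R) diag = [4, 12] → torsion [4, 12]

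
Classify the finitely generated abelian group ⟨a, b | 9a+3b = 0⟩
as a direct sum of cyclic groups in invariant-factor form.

rank_ℚ(R)=1; free=2−1=1
SNF(R) diag = [3] → torsion [3]

Answer: M ≅ ℤ^1 ⊕ ℤ/3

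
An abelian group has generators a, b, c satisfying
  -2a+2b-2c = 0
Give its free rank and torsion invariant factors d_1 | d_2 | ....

Answer: M ≅ ℤ^2 ⊕ ℤ/2

Derivation:
rank_ℚ(R)=1; free=3−1=2
SNF(R) diag = [2] → torsion [2]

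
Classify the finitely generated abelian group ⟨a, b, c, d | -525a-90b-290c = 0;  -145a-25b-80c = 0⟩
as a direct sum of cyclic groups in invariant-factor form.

rank_ℚ(R)=2; free=4−2=2
SNF(R) diag = [5, 5] → torsion [5, 5]

Answer: M ≅ ℤ^2 ⊕ ℤ/5 ⊕ ℤ/5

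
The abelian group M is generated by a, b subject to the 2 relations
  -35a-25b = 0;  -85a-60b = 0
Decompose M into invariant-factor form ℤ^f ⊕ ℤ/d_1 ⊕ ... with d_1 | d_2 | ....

rank_ℚ(R)=2; free=2−2=0
SNF(R) diag = [5, 5] → torsion [5, 5]

Answer: M ≅ ℤ/5 ⊕ ℤ/5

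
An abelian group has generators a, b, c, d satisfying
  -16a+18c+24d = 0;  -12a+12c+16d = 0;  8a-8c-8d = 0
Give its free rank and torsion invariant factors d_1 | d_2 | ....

Answer: M ≅ ℤ^1 ⊕ ℤ/2 ⊕ ℤ/4 ⊕ ℤ/8

Derivation:
rank_ℚ(R)=3; free=4−3=1
SNF(R) diag = [2, 4, 8] → torsion [2, 4, 8]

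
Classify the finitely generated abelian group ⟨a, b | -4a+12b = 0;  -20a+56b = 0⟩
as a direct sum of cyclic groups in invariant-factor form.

rank_ℚ(R)=2; free=2−2=0
SNF(R) diag = [4, 4] → torsion [4, 4]

Answer: M ≅ ℤ/4 ⊕ ℤ/4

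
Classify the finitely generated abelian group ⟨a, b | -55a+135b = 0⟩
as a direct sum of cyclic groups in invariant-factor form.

Answer: M ≅ ℤ^1 ⊕ ℤ/5

Derivation:
rank_ℚ(R)=1; free=2−1=1
SNF(R) diag = [5] → torsion [5]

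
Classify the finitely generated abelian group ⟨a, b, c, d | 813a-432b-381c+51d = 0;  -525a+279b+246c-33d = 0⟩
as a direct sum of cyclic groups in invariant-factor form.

rank_ℚ(R)=2; free=4−2=2
SNF(R) diag = [3, 9] → torsion [3, 9]

Answer: M ≅ ℤ^2 ⊕ ℤ/3 ⊕ ℤ/9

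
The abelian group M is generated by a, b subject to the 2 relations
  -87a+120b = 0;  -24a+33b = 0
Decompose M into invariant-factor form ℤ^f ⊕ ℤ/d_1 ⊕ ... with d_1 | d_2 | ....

Answer: M ≅ ℤ/3 ⊕ ℤ/3

Derivation:
rank_ℚ(R)=2; free=2−2=0
SNF(R) diag = [3, 3] → torsion [3, 3]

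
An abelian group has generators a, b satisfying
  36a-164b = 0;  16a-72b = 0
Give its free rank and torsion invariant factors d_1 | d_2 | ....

rank_ℚ(R)=2; free=2−2=0
SNF(R) diag = [4, 8] → torsion [4, 8]

Answer: M ≅ ℤ/4 ⊕ ℤ/8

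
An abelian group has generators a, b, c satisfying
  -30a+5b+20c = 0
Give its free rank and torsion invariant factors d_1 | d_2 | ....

Answer: M ≅ ℤ^2 ⊕ ℤ/5

Derivation:
rank_ℚ(R)=1; free=3−1=2
SNF(R) diag = [5] → torsion [5]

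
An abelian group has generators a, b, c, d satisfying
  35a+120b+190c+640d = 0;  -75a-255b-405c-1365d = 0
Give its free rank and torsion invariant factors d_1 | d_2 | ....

rank_ℚ(R)=2; free=4−2=2
SNF(R) diag = [5, 15] → torsion [5, 15]

Answer: M ≅ ℤ^2 ⊕ ℤ/5 ⊕ ℤ/15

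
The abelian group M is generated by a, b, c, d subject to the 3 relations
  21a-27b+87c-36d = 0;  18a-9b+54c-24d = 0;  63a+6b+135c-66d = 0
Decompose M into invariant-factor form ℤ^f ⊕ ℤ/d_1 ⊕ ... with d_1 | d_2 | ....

Answer: M ≅ ℤ^1 ⊕ ℤ/3 ⊕ ℤ/3 ⊕ ℤ/6

Derivation:
rank_ℚ(R)=3; free=4−3=1
SNF(R) diag = [3, 3, 6] → torsion [3, 3, 6]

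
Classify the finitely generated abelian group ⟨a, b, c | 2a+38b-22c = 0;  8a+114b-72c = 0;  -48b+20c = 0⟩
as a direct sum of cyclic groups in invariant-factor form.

Answer: M ≅ ℤ/2 ⊕ ℤ/2 ⊕ ℤ/4

Derivation:
rank_ℚ(R)=3; free=3−3=0
SNF(R) diag = [2, 2, 4] → torsion [2, 2, 4]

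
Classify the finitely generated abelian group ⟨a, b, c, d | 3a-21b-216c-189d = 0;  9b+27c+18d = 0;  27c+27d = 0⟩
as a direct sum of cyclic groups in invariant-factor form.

Answer: M ≅ ℤ^1 ⊕ ℤ/3 ⊕ ℤ/9 ⊕ ℤ/27

Derivation:
rank_ℚ(R)=3; free=4−3=1
SNF(R) diag = [3, 9, 27] → torsion [3, 9, 27]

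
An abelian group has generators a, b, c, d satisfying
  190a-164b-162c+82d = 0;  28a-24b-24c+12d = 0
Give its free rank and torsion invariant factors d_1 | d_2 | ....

rank_ℚ(R)=2; free=4−2=2
SNF(R) diag = [2, 4] → torsion [2, 4]

Answer: M ≅ ℤ^2 ⊕ ℤ/2 ⊕ ℤ/4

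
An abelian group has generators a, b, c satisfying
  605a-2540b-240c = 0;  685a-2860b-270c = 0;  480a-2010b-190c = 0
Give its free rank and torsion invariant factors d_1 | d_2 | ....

rank_ℚ(R)=3; free=3−3=0
SNF(R) diag = [5, 10, 30] → torsion [5, 10, 30]

Answer: M ≅ ℤ/5 ⊕ ℤ/10 ⊕ ℤ/30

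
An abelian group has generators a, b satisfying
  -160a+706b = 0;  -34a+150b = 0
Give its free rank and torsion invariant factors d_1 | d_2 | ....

rank_ℚ(R)=2; free=2−2=0
SNF(R) diag = [2, 2] → torsion [2, 2]

Answer: M ≅ ℤ/2 ⊕ ℤ/2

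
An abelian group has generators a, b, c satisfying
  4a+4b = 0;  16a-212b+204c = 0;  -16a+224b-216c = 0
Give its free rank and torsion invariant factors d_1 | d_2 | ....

rank_ℚ(R)=3; free=3−3=0
SNF(R) diag = [4, 12, 24] → torsion [4, 12, 24]

Answer: M ≅ ℤ/4 ⊕ ℤ/12 ⊕ ℤ/24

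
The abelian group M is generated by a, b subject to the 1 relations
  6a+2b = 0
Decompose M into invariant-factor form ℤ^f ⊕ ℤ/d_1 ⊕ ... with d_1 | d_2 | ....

Answer: M ≅ ℤ^1 ⊕ ℤ/2

Derivation:
rank_ℚ(R)=1; free=2−1=1
SNF(R) diag = [2] → torsion [2]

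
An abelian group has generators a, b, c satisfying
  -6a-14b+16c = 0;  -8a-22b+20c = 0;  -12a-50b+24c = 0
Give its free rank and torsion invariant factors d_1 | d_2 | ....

Answer: M ≅ ℤ/2 ⊕ ℤ/2 ⊕ ℤ/4

Derivation:
rank_ℚ(R)=3; free=3−3=0
SNF(R) diag = [2, 2, 4] → torsion [2, 2, 4]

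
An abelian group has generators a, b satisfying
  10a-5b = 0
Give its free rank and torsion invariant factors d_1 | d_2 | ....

Answer: M ≅ ℤ^1 ⊕ ℤ/5

Derivation:
rank_ℚ(R)=1; free=2−1=1
SNF(R) diag = [5] → torsion [5]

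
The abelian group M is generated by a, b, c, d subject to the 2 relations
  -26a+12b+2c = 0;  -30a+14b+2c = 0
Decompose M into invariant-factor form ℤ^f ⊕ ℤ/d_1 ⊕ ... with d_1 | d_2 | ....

Answer: M ≅ ℤ^2 ⊕ ℤ/2 ⊕ ℤ/2

Derivation:
rank_ℚ(R)=2; free=4−2=2
SNF(R) diag = [2, 2] → torsion [2, 2]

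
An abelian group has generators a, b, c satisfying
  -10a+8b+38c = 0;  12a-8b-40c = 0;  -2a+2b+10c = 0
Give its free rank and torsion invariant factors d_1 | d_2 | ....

Answer: M ≅ ℤ/2 ⊕ ℤ/2 ⊕ ℤ/4

Derivation:
rank_ℚ(R)=3; free=3−3=0
SNF(R) diag = [2, 2, 4] → torsion [2, 2, 4]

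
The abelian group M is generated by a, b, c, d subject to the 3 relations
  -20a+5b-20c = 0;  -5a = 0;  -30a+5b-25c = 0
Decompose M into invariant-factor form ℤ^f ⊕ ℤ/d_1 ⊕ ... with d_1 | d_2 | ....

Answer: M ≅ ℤ^1 ⊕ ℤ/5 ⊕ ℤ/5 ⊕ ℤ/5

Derivation:
rank_ℚ(R)=3; free=4−3=1
SNF(R) diag = [5, 5, 5] → torsion [5, 5, 5]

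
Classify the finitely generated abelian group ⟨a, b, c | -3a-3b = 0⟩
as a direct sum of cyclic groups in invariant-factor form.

rank_ℚ(R)=1; free=3−1=2
SNF(R) diag = [3] → torsion [3]

Answer: M ≅ ℤ^2 ⊕ ℤ/3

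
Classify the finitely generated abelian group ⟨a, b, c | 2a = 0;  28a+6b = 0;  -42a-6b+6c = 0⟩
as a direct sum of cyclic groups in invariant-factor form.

Answer: M ≅ ℤ/2 ⊕ ℤ/6 ⊕ ℤ/6

Derivation:
rank_ℚ(R)=3; free=3−3=0
SNF(R) diag = [2, 6, 6] → torsion [2, 6, 6]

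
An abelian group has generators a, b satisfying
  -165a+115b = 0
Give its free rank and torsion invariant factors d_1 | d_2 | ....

rank_ℚ(R)=1; free=2−1=1
SNF(R) diag = [5] → torsion [5]

Answer: M ≅ ℤ^1 ⊕ ℤ/5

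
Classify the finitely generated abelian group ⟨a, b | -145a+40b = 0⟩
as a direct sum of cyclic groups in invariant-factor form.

Answer: M ≅ ℤ^1 ⊕ ℤ/5

Derivation:
rank_ℚ(R)=1; free=2−1=1
SNF(R) diag = [5] → torsion [5]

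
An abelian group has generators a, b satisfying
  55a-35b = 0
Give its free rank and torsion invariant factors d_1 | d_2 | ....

rank_ℚ(R)=1; free=2−1=1
SNF(R) diag = [5] → torsion [5]

Answer: M ≅ ℤ^1 ⊕ ℤ/5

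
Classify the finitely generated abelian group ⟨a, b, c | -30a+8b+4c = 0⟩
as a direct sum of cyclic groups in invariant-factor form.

Answer: M ≅ ℤ^2 ⊕ ℤ/2

Derivation:
rank_ℚ(R)=1; free=3−1=2
SNF(R) diag = [2] → torsion [2]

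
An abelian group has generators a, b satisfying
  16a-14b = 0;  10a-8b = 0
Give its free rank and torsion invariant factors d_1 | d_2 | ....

Answer: M ≅ ℤ/2 ⊕ ℤ/6

Derivation:
rank_ℚ(R)=2; free=2−2=0
SNF(R) diag = [2, 6] → torsion [2, 6]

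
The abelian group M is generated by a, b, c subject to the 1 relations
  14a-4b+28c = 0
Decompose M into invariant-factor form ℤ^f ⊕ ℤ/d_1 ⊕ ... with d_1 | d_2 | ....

rank_ℚ(R)=1; free=3−1=2
SNF(R) diag = [2] → torsion [2]

Answer: M ≅ ℤ^2 ⊕ ℤ/2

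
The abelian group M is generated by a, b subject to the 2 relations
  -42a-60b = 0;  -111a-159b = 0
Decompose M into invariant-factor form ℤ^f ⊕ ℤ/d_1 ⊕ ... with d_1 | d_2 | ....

rank_ℚ(R)=2; free=2−2=0
SNF(R) diag = [3, 6] → torsion [3, 6]

Answer: M ≅ ℤ/3 ⊕ ℤ/6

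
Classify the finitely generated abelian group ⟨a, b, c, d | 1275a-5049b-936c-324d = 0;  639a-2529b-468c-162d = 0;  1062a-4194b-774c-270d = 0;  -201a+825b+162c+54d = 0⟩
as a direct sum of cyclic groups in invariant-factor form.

rank_ℚ(R)=4; free=4−4=0
SNF(R) diag = [3, 6, 18, 54] → torsion [3, 6, 18, 54]

Answer: M ≅ ℤ/3 ⊕ ℤ/6 ⊕ ℤ/18 ⊕ ℤ/54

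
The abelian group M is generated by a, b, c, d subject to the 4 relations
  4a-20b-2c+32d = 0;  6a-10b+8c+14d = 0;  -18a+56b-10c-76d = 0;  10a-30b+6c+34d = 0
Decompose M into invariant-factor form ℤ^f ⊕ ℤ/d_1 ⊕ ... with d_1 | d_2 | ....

Answer: M ≅ ℤ/2 ⊕ ℤ/2 ⊕ ℤ/6 ⊕ ℤ/12

Derivation:
rank_ℚ(R)=4; free=4−4=0
SNF(R) diag = [2, 2, 6, 12] → torsion [2, 2, 6, 12]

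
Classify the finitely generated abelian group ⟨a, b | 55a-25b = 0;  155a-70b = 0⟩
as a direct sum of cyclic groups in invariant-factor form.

Answer: M ≅ ℤ/5 ⊕ ℤ/5

Derivation:
rank_ℚ(R)=2; free=2−2=0
SNF(R) diag = [5, 5] → torsion [5, 5]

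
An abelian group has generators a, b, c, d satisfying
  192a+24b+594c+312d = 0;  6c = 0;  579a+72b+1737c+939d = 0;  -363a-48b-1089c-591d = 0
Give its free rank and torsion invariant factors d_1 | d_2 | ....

rank_ℚ(R)=4; free=4−4=0
SNF(R) diag = [3, 6, 12, 24] → torsion [3, 6, 12, 24]

Answer: M ≅ ℤ/3 ⊕ ℤ/6 ⊕ ℤ/12 ⊕ ℤ/24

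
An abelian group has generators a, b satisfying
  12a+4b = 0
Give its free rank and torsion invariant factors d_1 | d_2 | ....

rank_ℚ(R)=1; free=2−1=1
SNF(R) diag = [4] → torsion [4]

Answer: M ≅ ℤ^1 ⊕ ℤ/4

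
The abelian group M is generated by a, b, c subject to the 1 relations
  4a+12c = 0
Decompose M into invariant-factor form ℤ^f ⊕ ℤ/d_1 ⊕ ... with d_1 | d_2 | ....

Answer: M ≅ ℤ^2 ⊕ ℤ/4

Derivation:
rank_ℚ(R)=1; free=3−1=2
SNF(R) diag = [4] → torsion [4]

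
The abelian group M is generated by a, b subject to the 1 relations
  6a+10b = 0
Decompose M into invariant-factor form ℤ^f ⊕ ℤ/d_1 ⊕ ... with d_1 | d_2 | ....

rank_ℚ(R)=1; free=2−1=1
SNF(R) diag = [2] → torsion [2]

Answer: M ≅ ℤ^1 ⊕ ℤ/2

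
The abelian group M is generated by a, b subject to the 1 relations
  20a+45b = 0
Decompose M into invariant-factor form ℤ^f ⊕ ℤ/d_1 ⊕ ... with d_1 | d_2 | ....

rank_ℚ(R)=1; free=2−1=1
SNF(R) diag = [5] → torsion [5]

Answer: M ≅ ℤ^1 ⊕ ℤ/5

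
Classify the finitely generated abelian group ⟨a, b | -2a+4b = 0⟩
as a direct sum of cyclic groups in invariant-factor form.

Answer: M ≅ ℤ^1 ⊕ ℤ/2

Derivation:
rank_ℚ(R)=1; free=2−1=1
SNF(R) diag = [2] → torsion [2]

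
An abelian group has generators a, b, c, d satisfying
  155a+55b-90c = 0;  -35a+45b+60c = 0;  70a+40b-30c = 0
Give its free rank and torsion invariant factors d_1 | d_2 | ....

Answer: M ≅ ℤ^1 ⊕ ℤ/5 ⊕ ℤ/10 ⊕ ℤ/30

Derivation:
rank_ℚ(R)=3; free=4−3=1
SNF(R) diag = [5, 10, 30] → torsion [5, 10, 30]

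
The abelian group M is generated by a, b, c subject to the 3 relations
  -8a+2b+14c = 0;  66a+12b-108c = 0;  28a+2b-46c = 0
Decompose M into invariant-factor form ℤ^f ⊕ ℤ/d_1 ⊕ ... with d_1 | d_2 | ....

Answer: M ≅ ℤ/2 ⊕ ℤ/6 ⊕ ℤ/12

Derivation:
rank_ℚ(R)=3; free=3−3=0
SNF(R) diag = [2, 6, 12] → torsion [2, 6, 12]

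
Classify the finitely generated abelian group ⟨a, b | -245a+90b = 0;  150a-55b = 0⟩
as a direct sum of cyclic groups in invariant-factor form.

Answer: M ≅ ℤ/5 ⊕ ℤ/5

Derivation:
rank_ℚ(R)=2; free=2−2=0
SNF(R) diag = [5, 5] → torsion [5, 5]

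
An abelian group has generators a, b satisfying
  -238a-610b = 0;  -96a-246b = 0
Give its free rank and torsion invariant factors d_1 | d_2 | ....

rank_ℚ(R)=2; free=2−2=0
SNF(R) diag = [2, 6] → torsion [2, 6]

Answer: M ≅ ℤ/2 ⊕ ℤ/6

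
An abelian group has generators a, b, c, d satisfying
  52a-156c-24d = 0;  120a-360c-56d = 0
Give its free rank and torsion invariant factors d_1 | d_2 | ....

rank_ℚ(R)=2; free=4−2=2
SNF(R) diag = [4, 8] → torsion [4, 8]

Answer: M ≅ ℤ^2 ⊕ ℤ/4 ⊕ ℤ/8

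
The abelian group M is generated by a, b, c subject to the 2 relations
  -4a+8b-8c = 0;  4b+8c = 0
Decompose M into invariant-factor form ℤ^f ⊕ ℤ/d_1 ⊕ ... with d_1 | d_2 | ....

Answer: M ≅ ℤ^1 ⊕ ℤ/4 ⊕ ℤ/4

Derivation:
rank_ℚ(R)=2; free=3−2=1
SNF(R) diag = [4, 4] → torsion [4, 4]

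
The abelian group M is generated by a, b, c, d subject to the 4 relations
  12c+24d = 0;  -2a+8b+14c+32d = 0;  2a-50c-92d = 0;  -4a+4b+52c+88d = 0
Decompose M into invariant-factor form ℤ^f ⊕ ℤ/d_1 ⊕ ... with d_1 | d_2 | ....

Answer: M ≅ ℤ/2 ⊕ ℤ/4 ⊕ ℤ/12 ⊕ ℤ/12

Derivation:
rank_ℚ(R)=4; free=4−4=0
SNF(R) diag = [2, 4, 12, 12] → torsion [2, 4, 12, 12]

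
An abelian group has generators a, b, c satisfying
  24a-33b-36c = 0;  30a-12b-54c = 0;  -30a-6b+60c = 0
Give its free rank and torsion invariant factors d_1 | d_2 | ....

rank_ℚ(R)=3; free=3−3=0
SNF(R) diag = [3, 6, 18] → torsion [3, 6, 18]

Answer: M ≅ ℤ/3 ⊕ ℤ/6 ⊕ ℤ/18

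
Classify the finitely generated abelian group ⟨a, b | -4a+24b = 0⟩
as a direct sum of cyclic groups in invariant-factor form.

rank_ℚ(R)=1; free=2−1=1
SNF(R) diag = [4] → torsion [4]

Answer: M ≅ ℤ^1 ⊕ ℤ/4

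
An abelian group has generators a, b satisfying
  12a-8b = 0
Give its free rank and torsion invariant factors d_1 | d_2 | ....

Answer: M ≅ ℤ^1 ⊕ ℤ/4

Derivation:
rank_ℚ(R)=1; free=2−1=1
SNF(R) diag = [4] → torsion [4]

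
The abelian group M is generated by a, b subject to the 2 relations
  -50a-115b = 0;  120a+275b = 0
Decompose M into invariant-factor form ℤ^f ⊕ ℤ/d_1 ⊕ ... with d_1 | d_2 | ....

rank_ℚ(R)=2; free=2−2=0
SNF(R) diag = [5, 10] → torsion [5, 10]

Answer: M ≅ ℤ/5 ⊕ ℤ/10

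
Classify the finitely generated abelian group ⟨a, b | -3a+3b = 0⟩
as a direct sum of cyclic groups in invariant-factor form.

rank_ℚ(R)=1; free=2−1=1
SNF(R) diag = [3] → torsion [3]

Answer: M ≅ ℤ^1 ⊕ ℤ/3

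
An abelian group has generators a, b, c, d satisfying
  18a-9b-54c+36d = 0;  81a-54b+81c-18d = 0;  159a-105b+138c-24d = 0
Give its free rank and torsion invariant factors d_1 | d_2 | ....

rank_ℚ(R)=3; free=4−3=1
SNF(R) diag = [3, 9, 9] → torsion [3, 9, 9]

Answer: M ≅ ℤ^1 ⊕ ℤ/3 ⊕ ℤ/9 ⊕ ℤ/9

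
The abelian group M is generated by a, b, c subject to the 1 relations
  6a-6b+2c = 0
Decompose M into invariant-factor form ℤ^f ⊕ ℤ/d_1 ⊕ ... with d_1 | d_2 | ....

rank_ℚ(R)=1; free=3−1=2
SNF(R) diag = [2] → torsion [2]

Answer: M ≅ ℤ^2 ⊕ ℤ/2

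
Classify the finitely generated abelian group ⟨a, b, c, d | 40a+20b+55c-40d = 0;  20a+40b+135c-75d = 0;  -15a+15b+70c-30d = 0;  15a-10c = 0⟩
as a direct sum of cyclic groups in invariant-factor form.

Answer: M ≅ ℤ/5 ⊕ ℤ/5 ⊕ ℤ/5 ⊕ ℤ/15

Derivation:
rank_ℚ(R)=4; free=4−4=0
SNF(R) diag = [5, 5, 5, 15] → torsion [5, 5, 5, 15]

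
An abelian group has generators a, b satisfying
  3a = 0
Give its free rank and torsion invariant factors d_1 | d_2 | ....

Answer: M ≅ ℤ^1 ⊕ ℤ/3

Derivation:
rank_ℚ(R)=1; free=2−1=1
SNF(R) diag = [3] → torsion [3]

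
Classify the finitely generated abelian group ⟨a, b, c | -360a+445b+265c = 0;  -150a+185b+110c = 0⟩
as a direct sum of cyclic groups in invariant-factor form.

rank_ℚ(R)=2; free=3−2=1
SNF(R) diag = [5, 15] → torsion [5, 15]

Answer: M ≅ ℤ^1 ⊕ ℤ/5 ⊕ ℤ/15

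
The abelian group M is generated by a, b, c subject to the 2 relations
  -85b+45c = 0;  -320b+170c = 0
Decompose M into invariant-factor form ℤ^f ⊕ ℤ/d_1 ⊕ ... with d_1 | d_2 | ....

rank_ℚ(R)=2; free=3−2=1
SNF(R) diag = [5, 10] → torsion [5, 10]

Answer: M ≅ ℤ^1 ⊕ ℤ/5 ⊕ ℤ/10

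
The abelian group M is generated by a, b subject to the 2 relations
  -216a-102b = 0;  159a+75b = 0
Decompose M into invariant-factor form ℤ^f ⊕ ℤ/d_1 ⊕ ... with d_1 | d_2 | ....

rank_ℚ(R)=2; free=2−2=0
SNF(R) diag = [3, 6] → torsion [3, 6]

Answer: M ≅ ℤ/3 ⊕ ℤ/6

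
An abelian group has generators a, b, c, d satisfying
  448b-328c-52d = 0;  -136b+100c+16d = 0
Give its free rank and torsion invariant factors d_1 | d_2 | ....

Answer: M ≅ ℤ^2 ⊕ ℤ/4 ⊕ ℤ/12

Derivation:
rank_ℚ(R)=2; free=4−2=2
SNF(R) diag = [4, 12] → torsion [4, 12]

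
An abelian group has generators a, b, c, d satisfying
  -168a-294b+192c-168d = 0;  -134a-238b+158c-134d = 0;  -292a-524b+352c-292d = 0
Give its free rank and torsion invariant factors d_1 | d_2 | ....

Answer: M ≅ ℤ^1 ⊕ ℤ/2 ⊕ ℤ/6 ⊕ ℤ/12

Derivation:
rank_ℚ(R)=3; free=4−3=1
SNF(R) diag = [2, 6, 12] → torsion [2, 6, 12]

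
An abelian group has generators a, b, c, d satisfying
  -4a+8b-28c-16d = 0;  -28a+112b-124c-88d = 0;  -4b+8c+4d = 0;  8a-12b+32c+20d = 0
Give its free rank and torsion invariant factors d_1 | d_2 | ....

Answer: M ≅ ℤ/4 ⊕ ℤ/4 ⊕ ℤ/8 ⊕ ℤ/24

Derivation:
rank_ℚ(R)=4; free=4−4=0
SNF(R) diag = [4, 4, 8, 24] → torsion [4, 4, 8, 24]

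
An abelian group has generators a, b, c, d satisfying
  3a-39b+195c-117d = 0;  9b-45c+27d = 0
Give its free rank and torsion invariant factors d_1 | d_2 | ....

rank_ℚ(R)=2; free=4−2=2
SNF(R) diag = [3, 9] → torsion [3, 9]

Answer: M ≅ ℤ^2 ⊕ ℤ/3 ⊕ ℤ/9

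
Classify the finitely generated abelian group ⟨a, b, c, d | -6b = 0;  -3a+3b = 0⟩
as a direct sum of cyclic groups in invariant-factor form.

rank_ℚ(R)=2; free=4−2=2
SNF(R) diag = [3, 6] → torsion [3, 6]

Answer: M ≅ ℤ^2 ⊕ ℤ/3 ⊕ ℤ/6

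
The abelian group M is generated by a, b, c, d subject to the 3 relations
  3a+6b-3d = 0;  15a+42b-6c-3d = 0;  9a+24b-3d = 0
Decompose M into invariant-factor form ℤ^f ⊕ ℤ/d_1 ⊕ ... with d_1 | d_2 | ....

Answer: M ≅ ℤ^1 ⊕ ℤ/3 ⊕ ℤ/6 ⊕ ℤ/6

Derivation:
rank_ℚ(R)=3; free=4−3=1
SNF(R) diag = [3, 6, 6] → torsion [3, 6, 6]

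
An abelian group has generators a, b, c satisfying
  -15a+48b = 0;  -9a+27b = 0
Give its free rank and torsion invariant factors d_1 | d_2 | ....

Answer: M ≅ ℤ^1 ⊕ ℤ/3 ⊕ ℤ/9

Derivation:
rank_ℚ(R)=2; free=3−2=1
SNF(R) diag = [3, 9] → torsion [3, 9]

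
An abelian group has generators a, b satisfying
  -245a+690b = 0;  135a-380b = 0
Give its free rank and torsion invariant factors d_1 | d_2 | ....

Answer: M ≅ ℤ/5 ⊕ ℤ/10

Derivation:
rank_ℚ(R)=2; free=2−2=0
SNF(R) diag = [5, 10] → torsion [5, 10]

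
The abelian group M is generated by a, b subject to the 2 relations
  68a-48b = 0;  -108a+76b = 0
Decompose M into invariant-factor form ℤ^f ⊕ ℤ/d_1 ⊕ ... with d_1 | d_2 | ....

rank_ℚ(R)=2; free=2−2=0
SNF(R) diag = [4, 4] → torsion [4, 4]

Answer: M ≅ ℤ/4 ⊕ ℤ/4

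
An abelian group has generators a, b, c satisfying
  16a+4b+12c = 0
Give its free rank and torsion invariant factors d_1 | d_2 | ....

rank_ℚ(R)=1; free=3−1=2
SNF(R) diag = [4] → torsion [4]

Answer: M ≅ ℤ^2 ⊕ ℤ/4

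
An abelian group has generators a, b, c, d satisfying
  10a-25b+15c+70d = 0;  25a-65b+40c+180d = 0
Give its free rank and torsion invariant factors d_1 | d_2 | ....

rank_ℚ(R)=2; free=4−2=2
SNF(R) diag = [5, 5] → torsion [5, 5]

Answer: M ≅ ℤ^2 ⊕ ℤ/5 ⊕ ℤ/5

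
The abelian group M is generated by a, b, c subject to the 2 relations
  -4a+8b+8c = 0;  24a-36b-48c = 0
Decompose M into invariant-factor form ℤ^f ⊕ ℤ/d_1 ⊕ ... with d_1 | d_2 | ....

Answer: M ≅ ℤ^1 ⊕ ℤ/4 ⊕ ℤ/12

Derivation:
rank_ℚ(R)=2; free=3−2=1
SNF(R) diag = [4, 12] → torsion [4, 12]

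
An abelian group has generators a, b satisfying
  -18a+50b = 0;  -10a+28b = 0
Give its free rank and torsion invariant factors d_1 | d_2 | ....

Answer: M ≅ ℤ/2 ⊕ ℤ/2

Derivation:
rank_ℚ(R)=2; free=2−2=0
SNF(R) diag = [2, 2] → torsion [2, 2]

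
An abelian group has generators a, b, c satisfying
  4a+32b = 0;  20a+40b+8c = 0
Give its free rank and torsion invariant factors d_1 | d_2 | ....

rank_ℚ(R)=2; free=3−2=1
SNF(R) diag = [4, 8] → torsion [4, 8]

Answer: M ≅ ℤ^1 ⊕ ℤ/4 ⊕ ℤ/8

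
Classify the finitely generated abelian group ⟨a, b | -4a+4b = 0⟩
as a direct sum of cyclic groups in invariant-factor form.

rank_ℚ(R)=1; free=2−1=1
SNF(R) diag = [4] → torsion [4]

Answer: M ≅ ℤ^1 ⊕ ℤ/4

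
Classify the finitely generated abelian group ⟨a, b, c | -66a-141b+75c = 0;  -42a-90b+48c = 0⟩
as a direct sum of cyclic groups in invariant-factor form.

rank_ℚ(R)=2; free=3−2=1
SNF(R) diag = [3, 6] → torsion [3, 6]

Answer: M ≅ ℤ^1 ⊕ ℤ/3 ⊕ ℤ/6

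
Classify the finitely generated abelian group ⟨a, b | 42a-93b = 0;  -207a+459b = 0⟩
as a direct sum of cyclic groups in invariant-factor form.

rank_ℚ(R)=2; free=2−2=0
SNF(R) diag = [3, 9] → torsion [3, 9]

Answer: M ≅ ℤ/3 ⊕ ℤ/9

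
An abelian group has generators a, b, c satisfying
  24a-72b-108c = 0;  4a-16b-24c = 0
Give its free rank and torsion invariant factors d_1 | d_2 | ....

rank_ℚ(R)=2; free=3−2=1
SNF(R) diag = [4, 12] → torsion [4, 12]

Answer: M ≅ ℤ^1 ⊕ ℤ/4 ⊕ ℤ/12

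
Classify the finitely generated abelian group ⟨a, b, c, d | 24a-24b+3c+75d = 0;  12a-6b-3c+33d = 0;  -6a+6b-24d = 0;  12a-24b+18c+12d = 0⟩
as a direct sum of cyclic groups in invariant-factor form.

Answer: M ≅ ℤ/3 ⊕ ℤ/6 ⊕ ℤ/6 ⊕ ℤ/18

Derivation:
rank_ℚ(R)=4; free=4−4=0
SNF(R) diag = [3, 6, 6, 18] → torsion [3, 6, 6, 18]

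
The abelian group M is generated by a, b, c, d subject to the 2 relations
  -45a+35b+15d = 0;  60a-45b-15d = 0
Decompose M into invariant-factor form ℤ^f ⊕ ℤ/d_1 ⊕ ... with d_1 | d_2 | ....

Answer: M ≅ ℤ^2 ⊕ ℤ/5 ⊕ ℤ/15

Derivation:
rank_ℚ(R)=2; free=4−2=2
SNF(R) diag = [5, 15] → torsion [5, 15]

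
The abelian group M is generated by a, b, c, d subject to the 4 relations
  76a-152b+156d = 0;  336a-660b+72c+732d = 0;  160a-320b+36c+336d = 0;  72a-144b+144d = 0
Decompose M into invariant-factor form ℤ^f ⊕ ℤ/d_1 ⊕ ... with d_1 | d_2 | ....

rank_ℚ(R)=4; free=4−4=0
SNF(R) diag = [4, 12, 36, 72] → torsion [4, 12, 36, 72]

Answer: M ≅ ℤ/4 ⊕ ℤ/12 ⊕ ℤ/36 ⊕ ℤ/72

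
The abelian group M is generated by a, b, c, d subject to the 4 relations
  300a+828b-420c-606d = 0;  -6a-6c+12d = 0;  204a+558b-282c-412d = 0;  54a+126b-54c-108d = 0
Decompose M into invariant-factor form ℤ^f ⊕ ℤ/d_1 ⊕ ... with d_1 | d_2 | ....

rank_ℚ(R)=4; free=4−4=0
SNF(R) diag = [2, 6, 18, 18] → torsion [2, 6, 18, 18]

Answer: M ≅ ℤ/2 ⊕ ℤ/6 ⊕ ℤ/18 ⊕ ℤ/18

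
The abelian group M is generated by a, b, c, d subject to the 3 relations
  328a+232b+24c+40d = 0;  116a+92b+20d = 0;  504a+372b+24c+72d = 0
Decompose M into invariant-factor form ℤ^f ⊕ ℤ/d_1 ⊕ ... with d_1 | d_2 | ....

Answer: M ≅ ℤ^1 ⊕ ℤ/4 ⊕ ℤ/12 ⊕ ℤ/24

Derivation:
rank_ℚ(R)=3; free=4−3=1
SNF(R) diag = [4, 12, 24] → torsion [4, 12, 24]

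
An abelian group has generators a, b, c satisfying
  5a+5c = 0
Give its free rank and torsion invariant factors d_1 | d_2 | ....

rank_ℚ(R)=1; free=3−1=2
SNF(R) diag = [5] → torsion [5]

Answer: M ≅ ℤ^2 ⊕ ℤ/5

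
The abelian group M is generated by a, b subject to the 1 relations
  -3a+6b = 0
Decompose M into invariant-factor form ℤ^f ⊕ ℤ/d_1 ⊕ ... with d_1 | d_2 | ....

rank_ℚ(R)=1; free=2−1=1
SNF(R) diag = [3] → torsion [3]

Answer: M ≅ ℤ^1 ⊕ ℤ/3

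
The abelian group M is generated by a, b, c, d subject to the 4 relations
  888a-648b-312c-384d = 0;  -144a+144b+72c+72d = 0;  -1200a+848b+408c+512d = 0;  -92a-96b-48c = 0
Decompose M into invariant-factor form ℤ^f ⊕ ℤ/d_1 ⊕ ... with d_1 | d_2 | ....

rank_ℚ(R)=4; free=4−4=0
SNF(R) diag = [4, 8, 24, 72] → torsion [4, 8, 24, 72]

Answer: M ≅ ℤ/4 ⊕ ℤ/8 ⊕ ℤ/24 ⊕ ℤ/72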